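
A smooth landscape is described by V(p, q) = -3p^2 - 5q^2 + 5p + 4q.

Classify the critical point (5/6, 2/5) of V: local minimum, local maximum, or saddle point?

local maximum

The Hessian of V is constant: H = [[-6, 0], [0, -10]].
det(H) = (-6)·(-10) − 0² = 60.
det(H) > 0 and tr(H) = -16 < 0, so H is negative definite and the point is a local maximum.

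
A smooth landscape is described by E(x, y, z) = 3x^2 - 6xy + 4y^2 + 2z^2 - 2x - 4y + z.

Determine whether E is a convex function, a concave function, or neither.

E is quadratic, so its Hessian is the constant matrix H = [[6, -6, 0], [-6, 8, 0], [0, 0, 4]].
Leading principal minors: 6, 12, 48.
All positive ⇒ H ≻ 0 ⇒ convex.

convex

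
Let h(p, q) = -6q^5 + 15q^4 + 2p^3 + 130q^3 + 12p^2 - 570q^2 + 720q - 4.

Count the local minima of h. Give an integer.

h separates as a function of p plus a function of q, so ∇h=0 decouples.
∂h/∂p = 6p(p + 4) = 0 at p ∈ {-4, 0}; ∂h/∂q = -30(q - 3)(q - 2)(q - 1)(q + 4) = 0 at q ∈ {-4, 1, 2, 3}.
The Hessian is diagonal: diag(h_pp, h_qq). Second derivatives: h_pp(-4)=-24, h_pp(0)=24; h_qq(-4)=6300, h_qq(1)=-300, h_qq(2)=180, h_qq(3)=-420.
Local minima occur where both diagonal entries positive: (0, -4), (0, 2). Count: 2.

2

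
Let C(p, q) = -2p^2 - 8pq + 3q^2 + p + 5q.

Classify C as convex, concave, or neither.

neither

C is quadratic, so its Hessian is the constant matrix H = [[-4, -8], [-8, 6]].
det(H) = -88, tr(H) = 2.
det(H) < 0, so H is indefinite: neither convex nor concave.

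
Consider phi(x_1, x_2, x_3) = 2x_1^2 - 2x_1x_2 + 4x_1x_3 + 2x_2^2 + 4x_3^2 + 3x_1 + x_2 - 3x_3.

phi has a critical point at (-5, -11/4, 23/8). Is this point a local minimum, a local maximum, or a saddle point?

The Hessian is constant: H = [[4, -2, 4], [-2, 4, 0], [4, 0, 8]].
Leading principal minors: Δ₁ = 4, Δ₂ = 12, Δ₃ = 32.
All leading minors are positive, so H is positive definite: a local minimum.

local minimum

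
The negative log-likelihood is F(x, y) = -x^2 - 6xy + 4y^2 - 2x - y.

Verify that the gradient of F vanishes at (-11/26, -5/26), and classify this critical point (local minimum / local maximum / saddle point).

∇F = (-2x - 6y - 2, -6x + 8y - 1); substituting (-11/26, -5/26) gives ∇F = (0, 0), so (-11/26, -5/26) is indeed a critical point.
The Hessian of F is constant: H = [[-2, -6], [-6, 8]].
det(H) = (-2)·8 − (-6)² = -52.
Since det(H) < 0, H is indefinite and the critical point is a saddle point.

saddle point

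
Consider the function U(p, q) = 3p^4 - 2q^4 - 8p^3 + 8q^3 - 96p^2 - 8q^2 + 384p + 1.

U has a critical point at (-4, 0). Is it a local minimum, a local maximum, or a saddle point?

The mixed partial ∂²U/∂p∂q is 0, so the Hessian at any point is diag(U_pp, U_qq) = diag(12(3p^2 - 4p - 16), 8(-3q^2 + 6q - 2)).
At (-4, 0): H = diag(576, -16).
The eigenvalues have opposite signs, so H is indefinite: a saddle point.

saddle point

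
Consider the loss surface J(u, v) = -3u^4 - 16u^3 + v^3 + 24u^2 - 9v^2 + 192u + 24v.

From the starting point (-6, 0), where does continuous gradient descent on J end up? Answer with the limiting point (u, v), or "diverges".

J is separable, so gradient descent decouples: u follows -∂J/∂u, v follows -∂J/∂v.
∂J/∂u = -12(u - 2)(u + 2)(u + 4); at u=-6 this is 768, so u decreases.
∂J/∂v = 3(v - 4)(v - 2); at v=0 this is 24, so v decreases.
The u-coordinate has no critical point in that direction and runs off to infinity.

diverges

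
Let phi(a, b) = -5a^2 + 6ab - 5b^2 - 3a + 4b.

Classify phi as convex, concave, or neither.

phi is quadratic, so its Hessian is the constant matrix H = [[-10, 6], [6, -10]].
det(H) = 64, tr(H) = -20.
det(H) > 0 and tr(H) < 0, so H is negative definite everywhere: concave.

concave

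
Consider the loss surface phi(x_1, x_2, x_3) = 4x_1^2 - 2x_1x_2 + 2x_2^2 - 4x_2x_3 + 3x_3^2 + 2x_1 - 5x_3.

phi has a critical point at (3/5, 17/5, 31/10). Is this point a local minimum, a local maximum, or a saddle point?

The Hessian is constant: H = [[8, -2, 0], [-2, 4, -4], [0, -4, 6]].
Leading principal minors: Δ₁ = 8, Δ₂ = 28, Δ₃ = 40.
All leading minors are positive, so H is positive definite: a local minimum.

local minimum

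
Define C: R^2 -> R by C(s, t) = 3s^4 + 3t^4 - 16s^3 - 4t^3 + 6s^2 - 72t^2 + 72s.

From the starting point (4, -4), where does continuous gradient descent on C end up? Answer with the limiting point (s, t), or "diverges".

(3, -3)

C is separable, so gradient descent decouples: s follows -∂C/∂s, t follows -∂C/∂t.
∂C/∂s = 12(s - 3)(s - 2)(s + 1); at s=4 this is 120, so s decreases.
∂C/∂t = 12t(t - 4)(t + 3); at t=-4 this is -384, so t increases.
s converges to its nearest critical value 3 (a local min of the s-part); t converges to -3. The iterate converges to (3, -3).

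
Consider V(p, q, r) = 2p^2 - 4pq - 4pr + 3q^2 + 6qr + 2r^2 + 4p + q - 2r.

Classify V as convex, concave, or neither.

neither

V is quadratic, so its Hessian is the constant matrix H = [[4, -4, -4], [-4, 6, 6], [-4, 6, 4]].
Leading principal minors: 4, 8, -16.
Neither pattern holds ⇒ H is indefinite ⇒ neither convex nor concave.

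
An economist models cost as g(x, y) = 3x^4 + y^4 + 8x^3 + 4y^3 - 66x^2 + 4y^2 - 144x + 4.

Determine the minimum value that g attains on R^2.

g(x,y) separates as P(x) + Q(y) + 4, so its minimum is min P + min Q + 4.
P'(x) = 12(x - 3)(x + 1)(x + 4) vanishes at x ∈ {-4, -1, 3}; Q'(y) = 4y(y + 1)(y + 2) vanishes at y ∈ {-2, -1, 0}.
Local minima of P (where P''>0): P(-4)=-224, P(3)=-567. Local minima of Q: Q(-2)=0, Q(0)=0.
So the global minimum of g is P(3) + Q(-2) + 4 = -567 + 0 + 4 = -563, attained at (3, -2).

-563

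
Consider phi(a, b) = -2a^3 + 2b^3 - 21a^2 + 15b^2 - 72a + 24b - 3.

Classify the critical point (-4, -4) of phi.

The mixed partial ∂²phi/∂a∂b is 0, so the Hessian at any point is diag(phi_aa, phi_bb) = diag(-6(2a + 7), 6(2b + 5)).
At (-4, -4): H = diag(6, -18).
The eigenvalues have opposite signs, so H is indefinite: a saddle point.

saddle point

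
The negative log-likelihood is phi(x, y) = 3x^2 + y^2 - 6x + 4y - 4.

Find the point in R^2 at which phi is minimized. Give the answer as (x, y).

phi(x,y) separates as P(x) + Q(y) − 4, so its minimum is min P + min Q − 4.
P'(x) = 6x - 6 vanishes at x ∈ {1}; Q'(y) = 2y + 4 vanishes at y ∈ {-2}.
Local minima of P (where P''>0): P(1)=-3. Local minima of Q: Q(-2)=-4.
So the global minimum of phi is P(1) + Q(-2) − 4 = -3 − 4 − 4 = -11, attained at (1, -2).

(1, -2)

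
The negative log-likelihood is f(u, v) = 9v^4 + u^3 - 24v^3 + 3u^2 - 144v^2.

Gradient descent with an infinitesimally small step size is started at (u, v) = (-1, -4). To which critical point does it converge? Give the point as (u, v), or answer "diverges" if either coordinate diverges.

f is separable, so gradient descent decouples: u follows -∂f/∂u, v follows -∂f/∂v.
∂f/∂u = 3u(u + 2); at u=-1 this is -3, so u increases.
∂f/∂v = 36v(v - 4)(v + 2); at v=-4 this is -2304, so v increases.
u converges to its nearest critical value 0 (a local min of the u-part); v converges to -2. The iterate converges to (0, -2).

(0, -2)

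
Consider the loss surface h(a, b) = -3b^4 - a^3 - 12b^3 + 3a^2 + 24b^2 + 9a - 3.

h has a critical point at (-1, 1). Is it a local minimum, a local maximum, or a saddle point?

saddle point

The mixed partial ∂²h/∂a∂b is 0, so the Hessian at any point is diag(h_aa, h_bb) = diag(6(-a + 1), 12(-3b^2 - 6b + 4)).
At (-1, 1): H = diag(12, -60).
The eigenvalues have opposite signs, so H is indefinite: a saddle point.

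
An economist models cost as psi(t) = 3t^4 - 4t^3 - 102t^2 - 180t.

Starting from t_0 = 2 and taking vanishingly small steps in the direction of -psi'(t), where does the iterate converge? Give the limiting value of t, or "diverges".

5

psi'(t) = 12(t - 5)(t + 1)(t + 3), so psi'(2) = -540.
Gradient descent moves in the -psi' direction, i.e. t is increasing.
The nearest critical point in that direction is t = 5, where psi'' = 576 > 0 (a local minimum). The iterate converges there.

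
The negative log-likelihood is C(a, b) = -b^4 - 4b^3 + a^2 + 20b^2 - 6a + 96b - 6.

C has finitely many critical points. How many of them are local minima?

1

C separates as a function of a plus a function of b, so ∇C=0 decouples.
∂C/∂a = 2(a - 3) = 0 at a ∈ {3}; ∂C/∂b = -4(b - 3)(b + 2)(b + 4) = 0 at b ∈ {-4, -2, 3}.
The Hessian is diagonal: diag(C_aa, C_bb). Second derivatives: C_aa(3)=2; C_bb(-4)=-56, C_bb(-2)=40, C_bb(3)=-140.
Local minima occur where both diagonal entries positive: (3, -2). Count: 1.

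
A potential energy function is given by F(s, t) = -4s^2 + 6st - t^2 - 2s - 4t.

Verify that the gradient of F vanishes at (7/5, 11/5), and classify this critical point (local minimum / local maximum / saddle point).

∇F = (-8s + 6t - 2, 6s - 2t - 4); substituting (7/5, 11/5) gives ∇F = (0, 0), so (7/5, 11/5) is indeed a critical point.
The Hessian of F is constant: H = [[-8, 6], [6, -2]].
det(H) = (-8)·(-2) − 6² = -20.
Since det(H) < 0, H is indefinite and the critical point is a saddle point.

saddle point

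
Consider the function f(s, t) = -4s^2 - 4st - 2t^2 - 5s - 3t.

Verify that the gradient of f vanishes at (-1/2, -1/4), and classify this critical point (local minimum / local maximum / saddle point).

local maximum

∇f = (-8s - 4t - 5, -4s - 4t - 3); substituting (-1/2, -1/4) gives ∇f = (0, 0), so (-1/2, -1/4) is indeed a critical point.
The Hessian of f is constant: H = [[-8, -4], [-4, -4]].
det(H) = (-8)·(-4) − (-4)² = 16.
det(H) > 0 and tr(H) = -12 < 0, so H is negative definite and the point is a local maximum.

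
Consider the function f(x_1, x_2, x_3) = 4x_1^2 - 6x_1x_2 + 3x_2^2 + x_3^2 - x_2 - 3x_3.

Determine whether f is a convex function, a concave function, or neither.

convex

f is quadratic, so its Hessian is the constant matrix H = [[8, -6, 0], [-6, 6, 0], [0, 0, 2]].
Leading principal minors: 8, 12, 24.
All positive ⇒ H ≻ 0 ⇒ convex.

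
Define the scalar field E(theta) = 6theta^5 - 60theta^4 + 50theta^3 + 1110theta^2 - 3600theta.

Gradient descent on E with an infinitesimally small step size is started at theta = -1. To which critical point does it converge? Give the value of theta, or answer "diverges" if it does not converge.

E'(theta) = 30(theta - 5)(theta - 4)(theta - 2)(theta + 3), so E'(-1) = -5400.
Gradient descent moves in the -E' direction, i.e. theta is increasing.
The nearest critical point in that direction is theta = 2, where E'' = 900 > 0 (a local minimum). The iterate converges there.

2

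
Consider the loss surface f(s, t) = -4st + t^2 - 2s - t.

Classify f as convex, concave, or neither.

f is quadratic, so its Hessian is the constant matrix H = [[0, -4], [-4, 2]].
det(H) = -16, tr(H) = 2.
det(H) < 0, so H is indefinite: neither convex nor concave.

neither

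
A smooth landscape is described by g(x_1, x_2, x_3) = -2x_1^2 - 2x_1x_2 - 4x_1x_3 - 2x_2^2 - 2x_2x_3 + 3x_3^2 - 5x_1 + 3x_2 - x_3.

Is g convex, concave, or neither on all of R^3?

neither

g is quadratic, so its Hessian is the constant matrix H = [[-4, -2, -4], [-2, -4, -2], [-4, -2, 6]].
Leading principal minors: -4, 12, 120.
Neither pattern holds ⇒ H is indefinite ⇒ neither convex nor concave.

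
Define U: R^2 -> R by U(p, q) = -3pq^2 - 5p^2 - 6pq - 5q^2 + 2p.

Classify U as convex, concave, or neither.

The term -3pq^2 is cubic, so the Hessian is not constant.
∂²U/∂q² = -6p - 10, which takes both signs as p varies (negative for sufficiently large p). A diagonal entry of the Hessian changing sign means the Hessian is neither positive- nor negative-semidefinite on all of R^2.

neither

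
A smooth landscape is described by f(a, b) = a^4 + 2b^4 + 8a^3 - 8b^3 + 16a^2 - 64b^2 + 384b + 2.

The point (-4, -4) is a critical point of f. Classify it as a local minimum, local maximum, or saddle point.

local minimum

The mixed partial ∂²f/∂a∂b is 0, so the Hessian at any point is diag(f_aa, f_bb) = diag(4(3a^2 + 12a + 8), 8(3b^2 - 6b - 16)).
At (-4, -4): H = diag(32, 448).
Both eigenvalues are positive, so H is positive definite: a local minimum.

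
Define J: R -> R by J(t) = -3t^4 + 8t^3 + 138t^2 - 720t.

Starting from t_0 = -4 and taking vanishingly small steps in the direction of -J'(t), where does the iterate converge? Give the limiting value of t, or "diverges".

J'(t) = -12(t - 4)(t - 3)(t + 5), so J'(-4) = -672.
Gradient descent moves in the -J' direction, i.e. t is increasing.
The nearest critical point in that direction is t = 3, where J'' = 96 > 0 (a local minimum). The iterate converges there.

3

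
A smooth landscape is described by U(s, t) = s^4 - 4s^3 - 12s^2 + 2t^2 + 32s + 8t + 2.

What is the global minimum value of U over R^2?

-70

U(s,t) separates as P(s) + Q(t) + 2, so its minimum is min P + min Q + 2.
P'(s) = 4(s - 4)(s - 1)(s + 2) vanishes at s ∈ {-2, 1, 4}; Q'(t) = 4(t + 2) vanishes at t ∈ {-2}.
Local minima of P (where P''>0): P(-2)=-64, P(4)=-64. Local minima of Q: Q(-2)=-8.
So the global minimum of U is P(-2) + Q(-2) + 2 = -64 − 8 + 2 = -70, attained at (-2, -2).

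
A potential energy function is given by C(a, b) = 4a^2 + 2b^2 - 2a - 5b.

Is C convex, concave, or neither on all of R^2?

convex

C is quadratic, so its Hessian is the constant matrix H = [[8, 0], [0, 4]].
det(H) = 32, tr(H) = 12.
det(H) > 0 and tr(H) > 0, so H is positive definite everywhere: convex.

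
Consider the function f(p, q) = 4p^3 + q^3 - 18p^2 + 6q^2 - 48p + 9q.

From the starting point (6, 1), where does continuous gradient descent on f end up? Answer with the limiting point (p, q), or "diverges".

f is separable, so gradient descent decouples: p follows -∂f/∂p, q follows -∂f/∂q.
∂f/∂p = 12(p - 4)(p + 1); at p=6 this is 168, so p decreases.
∂f/∂q = 3(q + 1)(q + 3); at q=1 this is 24, so q decreases.
p converges to its nearest critical value 4 (a local min of the p-part); q converges to -1. The iterate converges to (4, -1).

(4, -1)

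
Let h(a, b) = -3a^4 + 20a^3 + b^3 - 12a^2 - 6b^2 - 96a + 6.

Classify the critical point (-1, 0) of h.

local maximum

The mixed partial ∂²h/∂a∂b is 0, so the Hessian at any point is diag(h_aa, h_bb) = diag(12(-3a^2 + 10a - 2), 6(b - 2)).
At (-1, 0): H = diag(-180, -12).
Both eigenvalues are negative, so H is negative definite: a local maximum.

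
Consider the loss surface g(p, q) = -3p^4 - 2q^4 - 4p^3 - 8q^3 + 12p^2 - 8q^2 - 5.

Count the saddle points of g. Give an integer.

g separates as a function of p plus a function of q, so ∇g=0 decouples.
∂g/∂p = -12p(p - 1)(p + 2) = 0 at p ∈ {-2, 0, 1}; ∂g/∂q = -8q(q + 1)(q + 2) = 0 at q ∈ {-2, -1, 0}.
The Hessian is diagonal: diag(g_pp, g_qq). Second derivatives: g_pp(-2)=-72, g_pp(0)=24, g_pp(1)=-36; g_qq(-2)=-16, g_qq(-1)=8, g_qq(0)=-16.
Saddle points occur where the two diagonal entries have opposite signs: (-2, -1), (0, -2), (0, 0), (1, -1). Count: 4.

4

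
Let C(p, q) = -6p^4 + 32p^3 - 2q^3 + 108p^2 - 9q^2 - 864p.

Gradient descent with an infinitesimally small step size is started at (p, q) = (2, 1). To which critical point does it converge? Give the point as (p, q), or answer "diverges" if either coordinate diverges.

C is separable, so gradient descent decouples: p follows -∂C/∂p, q follows -∂C/∂q.
∂C/∂p = -24(p - 4)(p - 3)(p + 3); at p=2 this is -240, so p increases.
∂C/∂q = -6q(q + 3); at q=1 this is -24, so q increases.
The q-coordinate has no critical point in that direction and runs off to infinity.

diverges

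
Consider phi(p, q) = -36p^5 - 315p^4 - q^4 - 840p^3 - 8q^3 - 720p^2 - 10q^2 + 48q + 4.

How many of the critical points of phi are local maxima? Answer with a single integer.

phi separates as a function of p plus a function of q, so ∇phi=0 decouples.
∂phi/∂p = -180p(p + 1)(p + 2)(p + 4) = 0 at p ∈ {-4, -2, -1, 0}; ∂phi/∂q = -4(q - 1)(q + 3)(q + 4) = 0 at q ∈ {-4, -3, 1}.
The Hessian is diagonal: diag(phi_pp, phi_qq). Second derivatives: phi_pp(-4)=4320, phi_pp(-2)=-720, phi_pp(-1)=540, phi_pp(0)=-1440; phi_qq(-4)=-20, phi_qq(-3)=16, phi_qq(1)=-80.
Local maxima occur where both diagonal entries negative: (-2, -4), (-2, 1), (0, -4), (0, 1). Count: 4.

4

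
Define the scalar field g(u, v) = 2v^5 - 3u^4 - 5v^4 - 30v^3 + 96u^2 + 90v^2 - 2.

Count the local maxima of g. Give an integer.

g separates as a function of u plus a function of v, so ∇g=0 decouples.
∂g/∂u = -12u(u - 4)(u + 4) = 0 at u ∈ {-4, 0, 4}; ∂g/∂v = 10v(v - 3)(v - 2)(v + 3) = 0 at v ∈ {-3, 0, 2, 3}.
The Hessian is diagonal: diag(g_uu, g_vv). Second derivatives: g_uu(-4)=-384, g_uu(0)=192, g_uu(4)=-384; g_vv(-3)=-900, g_vv(0)=180, g_vv(2)=-100, g_vv(3)=180.
Local maxima occur where both diagonal entries negative: (-4, -3), (-4, 2), (4, -3), (4, 2). Count: 4.

4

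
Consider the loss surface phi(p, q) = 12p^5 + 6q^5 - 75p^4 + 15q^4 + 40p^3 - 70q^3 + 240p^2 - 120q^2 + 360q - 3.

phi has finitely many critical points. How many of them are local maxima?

4

phi separates as a function of p plus a function of q, so ∇phi=0 decouples.
∂phi/∂p = 60p(p - 4)(p - 2)(p + 1) = 0 at p ∈ {-1, 0, 2, 4}; ∂phi/∂q = 30(q - 2)(q - 1)(q + 2)(q + 3) = 0 at q ∈ {-3, -2, 1, 2}.
The Hessian is diagonal: diag(phi_pp, phi_qq). Second derivatives: phi_pp(-1)=-900, phi_pp(0)=480, phi_pp(2)=-720, phi_pp(4)=2400; phi_qq(-3)=-600, phi_qq(-2)=360, phi_qq(1)=-360, phi_qq(2)=600.
Local maxima occur where both diagonal entries negative: (-1, -3), (-1, 1), (2, -3), (2, 1). Count: 4.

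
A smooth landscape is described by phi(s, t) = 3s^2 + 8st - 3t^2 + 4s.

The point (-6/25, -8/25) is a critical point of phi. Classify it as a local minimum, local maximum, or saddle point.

The Hessian of phi is constant: H = [[6, 8], [8, -6]].
det(H) = 6·(-6) − 8² = -100.
Since det(H) < 0, H is indefinite and the critical point is a saddle point.

saddle point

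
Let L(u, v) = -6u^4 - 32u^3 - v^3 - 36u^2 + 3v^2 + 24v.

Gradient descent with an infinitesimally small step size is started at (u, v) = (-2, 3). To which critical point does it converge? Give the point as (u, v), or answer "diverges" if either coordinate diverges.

(-1, -2)

L is separable, so gradient descent decouples: u follows -∂L/∂u, v follows -∂L/∂v.
∂L/∂u = -24u(u + 1)(u + 3); at u=-2 this is -48, so u increases.
∂L/∂v = -3(v - 4)(v + 2); at v=3 this is 15, so v decreases.
u converges to its nearest critical value -1 (a local min of the u-part); v converges to -2. The iterate converges to (-1, -2).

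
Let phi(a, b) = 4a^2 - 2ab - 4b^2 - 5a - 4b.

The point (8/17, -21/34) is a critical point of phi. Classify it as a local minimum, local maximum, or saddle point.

The Hessian of phi is constant: H = [[8, -2], [-2, -8]].
det(H) = 8·(-8) − (-2)² = -68.
Since det(H) < 0, H is indefinite and the critical point is a saddle point.

saddle point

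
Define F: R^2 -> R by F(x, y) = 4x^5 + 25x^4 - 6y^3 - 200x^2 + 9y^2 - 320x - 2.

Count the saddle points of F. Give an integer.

F separates as a function of x plus a function of y, so ∇F=0 decouples.
∂F/∂x = 20(x - 2)(x + 1)(x + 2)(x + 4) = 0 at x ∈ {-4, -2, -1, 2}; ∂F/∂y = -18y(y - 1) = 0 at y ∈ {0, 1}.
The Hessian is diagonal: diag(F_xx, F_yy). Second derivatives: F_xx(-4)=-720, F_xx(-2)=160, F_xx(-1)=-180, F_xx(2)=1440; F_yy(0)=18, F_yy(1)=-18.
Saddle points occur where the two diagonal entries have opposite signs: (-4, 0), (-2, 1), (-1, 0), (2, 1). Count: 4.

4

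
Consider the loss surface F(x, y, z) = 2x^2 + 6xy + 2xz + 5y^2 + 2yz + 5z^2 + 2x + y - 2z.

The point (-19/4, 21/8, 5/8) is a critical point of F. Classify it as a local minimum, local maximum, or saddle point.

The Hessian is constant: H = [[4, 6, 2], [6, 10, 2], [2, 2, 10]].
Leading principal minors: Δ₁ = 4, Δ₂ = 4, Δ₃ = 32.
All leading minors are positive, so H is positive definite: a local minimum.

local minimum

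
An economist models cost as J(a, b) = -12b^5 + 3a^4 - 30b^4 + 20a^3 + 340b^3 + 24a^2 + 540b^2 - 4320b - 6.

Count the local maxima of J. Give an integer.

J separates as a function of a plus a function of b, so ∇J=0 decouples.
∂J/∂a = 12a(a + 1)(a + 4) = 0 at a ∈ {-4, -1, 0}; ∂J/∂b = -60(b - 3)(b - 2)(b + 3)(b + 4) = 0 at b ∈ {-4, -3, 2, 3}.
The Hessian is diagonal: diag(J_aa, J_bb). Second derivatives: J_aa(-4)=144, J_aa(-1)=-36, J_aa(0)=48; J_bb(-4)=2520, J_bb(-3)=-1800, J_bb(2)=1800, J_bb(3)=-2520.
Local maxima occur where both diagonal entries negative: (-1, -3), (-1, 3). Count: 2.

2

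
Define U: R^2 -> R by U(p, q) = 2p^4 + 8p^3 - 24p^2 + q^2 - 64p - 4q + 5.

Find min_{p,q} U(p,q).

U(p,q) separates as A(p) + B(q) + 5, so its minimum is min A + min B + 5.
A'(p) = 8(p - 2)(p + 1)(p + 4) vanishes at p ∈ {-4, -1, 2}; B'(q) = 2q - 4 vanishes at q ∈ {2}.
Local minima of A (where A''>0): A(-4)=-128, A(2)=-128. Local minima of B: B(2)=-4.
So the global minimum of U is A(-4) + B(2) + 5 = -128 − 4 + 5 = -127, attained at (-4, 2).

-127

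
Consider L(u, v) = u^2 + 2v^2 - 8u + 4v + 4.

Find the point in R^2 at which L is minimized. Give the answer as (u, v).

L(u,v) separates as P(u) + Q(v) + 4, so its minimum is min P + min Q + 4.
P'(u) = 2u - 8 vanishes at u ∈ {4}; Q'(v) = 4v + 4 vanishes at v ∈ {-1}.
Local minima of P (where P''>0): P(4)=-16. Local minima of Q: Q(-1)=-2.
So the global minimum of L is P(4) + Q(-1) + 4 = -16 − 2 + 4 = -14, attained at (4, -1).

(4, -1)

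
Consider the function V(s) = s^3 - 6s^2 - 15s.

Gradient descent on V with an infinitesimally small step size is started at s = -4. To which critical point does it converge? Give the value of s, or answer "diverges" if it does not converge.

diverges

V'(s) = 3(s - 5)(s + 1), so V'(-4) = 81.
Gradient descent moves in the -V' direction, i.e. s is decreasing.
There is no critical point below s=-4, and V' keeps the same sign, so the iterate runs off to −∞.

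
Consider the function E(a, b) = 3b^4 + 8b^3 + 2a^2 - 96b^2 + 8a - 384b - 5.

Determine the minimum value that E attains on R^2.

-1805

E(a,b) separates as P(a) + Q(b) − 5, so its minimum is min P + min Q − 5.
P'(a) = 4a + 8 vanishes at a ∈ {-2}; Q'(b) = 12(b - 4)(b + 2)(b + 4) vanishes at b ∈ {-4, -2, 4}.
Local minima of P (where P''>0): P(-2)=-8. Local minima of Q: Q(-4)=256, Q(4)=-1792.
So the global minimum of E is P(-2) + Q(4) − 5 = -8 − 1792 − 5 = -1805, attained at (-2, 4).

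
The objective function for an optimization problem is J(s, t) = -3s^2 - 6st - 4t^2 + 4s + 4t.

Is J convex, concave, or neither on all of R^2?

J is quadratic, so its Hessian is the constant matrix H = [[-6, -6], [-6, -8]].
det(H) = 12, tr(H) = -14.
det(H) > 0 and tr(H) < 0, so H is negative definite everywhere: concave.

concave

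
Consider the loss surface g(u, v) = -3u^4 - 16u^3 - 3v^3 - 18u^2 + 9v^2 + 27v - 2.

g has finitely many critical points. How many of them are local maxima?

2

g separates as a function of u plus a function of v, so ∇g=0 decouples.
∂g/∂u = -12u(u + 1)(u + 3) = 0 at u ∈ {-3, -1, 0}; ∂g/∂v = -9(v - 3)(v + 1) = 0 at v ∈ {-1, 3}.
The Hessian is diagonal: diag(g_uu, g_vv). Second derivatives: g_uu(-3)=-72, g_uu(-1)=24, g_uu(0)=-36; g_vv(-1)=36, g_vv(3)=-36.
Local maxima occur where both diagonal entries negative: (-3, 3), (0, 3). Count: 2.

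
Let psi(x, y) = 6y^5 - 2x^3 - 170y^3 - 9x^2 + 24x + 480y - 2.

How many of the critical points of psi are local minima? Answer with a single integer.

psi separates as a function of x plus a function of y, so ∇psi=0 decouples.
∂psi/∂x = -6(x - 1)(x + 4) = 0 at x ∈ {-4, 1}; ∂psi/∂y = 30(y - 4)(y - 1)(y + 1)(y + 4) = 0 at y ∈ {-4, -1, 1, 4}.
The Hessian is diagonal: diag(psi_xx, psi_yy). Second derivatives: psi_xx(-4)=30, psi_xx(1)=-30; psi_yy(-4)=-3600, psi_yy(-1)=900, psi_yy(1)=-900, psi_yy(4)=3600.
Local minima occur where both diagonal entries positive: (-4, -1), (-4, 4). Count: 2.

2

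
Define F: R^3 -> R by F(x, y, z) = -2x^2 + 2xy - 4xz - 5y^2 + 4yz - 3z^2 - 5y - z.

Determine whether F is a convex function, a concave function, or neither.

F is quadratic, so its Hessian is the constant matrix H = [[-4, 2, -4], [2, -10, 4], [-4, 4, -6]].
Leading principal minors: -4, 36, -56.
Signs alternate −, +, − ⇒ H ≺ 0 ⇒ concave.

concave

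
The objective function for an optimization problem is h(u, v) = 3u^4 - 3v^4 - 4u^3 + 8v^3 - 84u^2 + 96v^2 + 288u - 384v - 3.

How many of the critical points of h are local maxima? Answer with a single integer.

2

h separates as a function of u plus a function of v, so ∇h=0 decouples.
∂h/∂u = 12(u - 3)(u - 2)(u + 4) = 0 at u ∈ {-4, 2, 3}; ∂h/∂v = -12(v - 4)(v - 2)(v + 4) = 0 at v ∈ {-4, 2, 4}.
The Hessian is diagonal: diag(h_uu, h_vv). Second derivatives: h_uu(-4)=504, h_uu(2)=-72, h_uu(3)=84; h_vv(-4)=-576, h_vv(2)=144, h_vv(4)=-192.
Local maxima occur where both diagonal entries negative: (2, -4), (2, 4). Count: 2.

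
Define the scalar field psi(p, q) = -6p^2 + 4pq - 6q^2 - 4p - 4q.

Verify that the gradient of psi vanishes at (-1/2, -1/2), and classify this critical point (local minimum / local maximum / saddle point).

local maximum

∇psi = (-12p + 4q - 4, 4p - 12q - 4); substituting (-1/2, -1/2) gives ∇psi = (0, 0), so (-1/2, -1/2) is indeed a critical point.
The Hessian of psi is constant: H = [[-12, 4], [4, -12]].
det(H) = (-12)·(-12) − 4² = 128.
det(H) > 0 and tr(H) = -24 < 0, so H is negative definite and the point is a local maximum.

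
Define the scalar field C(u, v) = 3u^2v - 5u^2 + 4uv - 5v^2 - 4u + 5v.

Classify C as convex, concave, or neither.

The term 3u^2v is cubic, so the Hessian is not constant.
∂²C/∂u² = 6v - 10, which takes both signs as v varies (negative for sufficiently negative v). A diagonal entry of the Hessian changing sign means the Hessian is neither positive- nor negative-semidefinite on all of R^2.

neither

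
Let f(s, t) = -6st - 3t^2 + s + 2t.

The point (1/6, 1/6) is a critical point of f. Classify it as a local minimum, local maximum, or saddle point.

saddle point

The Hessian of f is constant: H = [[0, -6], [-6, -6]].
det(H) = 0·(-6) − (-6)² = -36.
Since det(H) < 0, H is indefinite and the critical point is a saddle point.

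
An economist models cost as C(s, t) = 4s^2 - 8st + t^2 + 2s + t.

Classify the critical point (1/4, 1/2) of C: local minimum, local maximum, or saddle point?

saddle point

The Hessian of C is constant: H = [[8, -8], [-8, 2]].
det(H) = 8·2 − (-8)² = -48.
Since det(H) < 0, H is indefinite and the critical point is a saddle point.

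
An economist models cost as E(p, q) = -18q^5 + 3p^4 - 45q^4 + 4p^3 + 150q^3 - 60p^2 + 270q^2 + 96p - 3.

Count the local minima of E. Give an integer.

4

E separates as a function of p plus a function of q, so ∇E=0 decouples.
∂E/∂p = 12(p - 2)(p - 1)(p + 4) = 0 at p ∈ {-4, 1, 2}; ∂E/∂q = -90q(q - 2)(q + 1)(q + 3) = 0 at q ∈ {-3, -1, 0, 2}.
The Hessian is diagonal: diag(E_pp, E_qq). Second derivatives: E_pp(-4)=360, E_pp(1)=-60, E_pp(2)=72; E_qq(-3)=2700, E_qq(-1)=-540, E_qq(0)=540, E_qq(2)=-2700.
Local minima occur where both diagonal entries positive: (-4, -3), (-4, 0), (2, -3), (2, 0). Count: 4.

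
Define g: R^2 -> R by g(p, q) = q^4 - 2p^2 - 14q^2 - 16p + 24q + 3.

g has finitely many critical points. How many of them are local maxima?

g separates as a function of p plus a function of q, so ∇g=0 decouples.
∂g/∂p = -4(p + 4) = 0 at p ∈ {-4}; ∂g/∂q = 4(q - 2)(q - 1)(q + 3) = 0 at q ∈ {-3, 1, 2}.
The Hessian is diagonal: diag(g_pp, g_qq). Second derivatives: g_pp(-4)=-4; g_qq(-3)=80, g_qq(1)=-16, g_qq(2)=20.
Local maxima occur where both diagonal entries negative: (-4, 1). Count: 1.

1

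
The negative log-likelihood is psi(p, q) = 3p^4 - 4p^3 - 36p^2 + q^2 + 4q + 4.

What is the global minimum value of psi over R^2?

psi(p,q) separates as A(p) + B(q) + 4, so its minimum is min A + min B + 4.
A'(p) = 12p(p - 3)(p + 2) vanishes at p ∈ {-2, 0, 3}; B'(q) = 2q + 4 vanishes at q ∈ {-2}.
Local minima of A (where A''>0): A(-2)=-64, A(3)=-189. Local minima of B: B(-2)=-4.
So the global minimum of psi is A(3) + B(-2) + 4 = -189 − 4 + 4 = -189, attained at (3, -2).

-189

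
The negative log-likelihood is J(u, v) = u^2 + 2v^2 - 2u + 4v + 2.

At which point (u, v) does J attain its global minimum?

J(u,v) separates as P(u) + Q(v) + 2, so its minimum is min P + min Q + 2.
P'(u) = 2u - 2 vanishes at u ∈ {1}; Q'(v) = 4v + 4 vanishes at v ∈ {-1}.
Local minima of P (where P''>0): P(1)=-1. Local minima of Q: Q(-1)=-2.
So the global minimum of J is P(1) + Q(-1) + 2 = -1 − 2 + 2 = -1, attained at (1, -1).

(1, -1)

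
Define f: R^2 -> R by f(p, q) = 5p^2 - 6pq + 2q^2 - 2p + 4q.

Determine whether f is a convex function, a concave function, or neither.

convex

f is quadratic, so its Hessian is the constant matrix H = [[10, -6], [-6, 4]].
det(H) = 4, tr(H) = 14.
det(H) > 0 and tr(H) > 0, so H is positive definite everywhere: convex.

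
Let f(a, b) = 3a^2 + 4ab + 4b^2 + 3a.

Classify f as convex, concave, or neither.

f is quadratic, so its Hessian is the constant matrix H = [[6, 4], [4, 8]].
det(H) = 32, tr(H) = 14.
det(H) > 0 and tr(H) > 0, so H is positive definite everywhere: convex.

convex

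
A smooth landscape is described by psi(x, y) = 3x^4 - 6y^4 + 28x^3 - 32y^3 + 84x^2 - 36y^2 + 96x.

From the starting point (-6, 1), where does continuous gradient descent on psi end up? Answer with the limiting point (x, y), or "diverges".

psi is separable, so gradient descent decouples: x follows -∂psi/∂x, y follows -∂psi/∂y.
∂psi/∂x = 12(x + 1)(x + 2)(x + 4); at x=-6 this is -480, so x increases.
∂psi/∂y = -24y(y + 1)(y + 3); at y=1 this is -192, so y increases.
The y-coordinate has no critical point in that direction and runs off to infinity.

diverges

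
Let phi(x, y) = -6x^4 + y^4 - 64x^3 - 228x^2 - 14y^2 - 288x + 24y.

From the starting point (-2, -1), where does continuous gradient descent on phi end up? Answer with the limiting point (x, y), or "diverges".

phi is separable, so gradient descent decouples: x follows -∂phi/∂x, y follows -∂phi/∂y.
∂phi/∂x = -24(x + 1)(x + 3)(x + 4); at x=-2 this is 48, so x decreases.
∂phi/∂y = 4(y - 2)(y - 1)(y + 3); at y=-1 this is 48, so y decreases.
x converges to its nearest critical value -3 (a local min of the x-part); y converges to -3. The iterate converges to (-3, -3).

(-3, -3)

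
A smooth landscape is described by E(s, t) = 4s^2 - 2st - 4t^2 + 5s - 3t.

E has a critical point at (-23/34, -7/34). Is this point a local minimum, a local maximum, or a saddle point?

saddle point

The Hessian of E is constant: H = [[8, -2], [-2, -8]].
det(H) = 8·(-8) − (-2)² = -68.
Since det(H) < 0, H is indefinite and the critical point is a saddle point.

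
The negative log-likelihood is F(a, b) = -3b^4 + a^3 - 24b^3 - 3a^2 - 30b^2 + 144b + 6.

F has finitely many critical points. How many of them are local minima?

F separates as a function of a plus a function of b, so ∇F=0 decouples.
∂F/∂a = 3a(a - 2) = 0 at a ∈ {0, 2}; ∂F/∂b = -12(b - 1)(b + 3)(b + 4) = 0 at b ∈ {-4, -3, 1}.
The Hessian is diagonal: diag(F_aa, F_bb). Second derivatives: F_aa(0)=-6, F_aa(2)=6; F_bb(-4)=-60, F_bb(-3)=48, F_bb(1)=-240.
Local minima occur where both diagonal entries positive: (2, -3). Count: 1.

1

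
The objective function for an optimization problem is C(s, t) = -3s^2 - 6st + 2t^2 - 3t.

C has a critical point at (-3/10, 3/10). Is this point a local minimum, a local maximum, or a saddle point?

The Hessian of C is constant: H = [[-6, -6], [-6, 4]].
det(H) = (-6)·4 − (-6)² = -60.
Since det(H) < 0, H is indefinite and the critical point is a saddle point.

saddle point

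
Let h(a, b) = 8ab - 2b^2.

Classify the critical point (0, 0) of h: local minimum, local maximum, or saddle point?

saddle point

The Hessian of h is constant: H = [[0, 8], [8, -4]].
det(H) = 0·(-4) − 8² = -64.
Since det(H) < 0, H is indefinite and the critical point is a saddle point.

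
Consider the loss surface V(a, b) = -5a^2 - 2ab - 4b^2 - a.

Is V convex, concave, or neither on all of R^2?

V is quadratic, so its Hessian is the constant matrix H = [[-10, -2], [-2, -8]].
det(H) = 76, tr(H) = -18.
det(H) > 0 and tr(H) < 0, so H is negative definite everywhere: concave.

concave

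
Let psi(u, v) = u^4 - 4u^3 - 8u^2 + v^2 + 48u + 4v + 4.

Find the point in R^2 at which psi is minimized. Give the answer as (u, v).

psi(u,v) separates as P(u) + Q(v) + 4, so its minimum is min P + min Q + 4.
P'(u) = 4(u - 3)(u - 2)(u + 2) vanishes at u ∈ {-2, 2, 3}; Q'(v) = 2v + 4 vanishes at v ∈ {-2}.
Local minima of P (where P''>0): P(-2)=-80, P(3)=45. Local minima of Q: Q(-2)=-4.
So the global minimum of psi is P(-2) + Q(-2) + 4 = -80 − 4 + 4 = -80, attained at (-2, -2).

(-2, -2)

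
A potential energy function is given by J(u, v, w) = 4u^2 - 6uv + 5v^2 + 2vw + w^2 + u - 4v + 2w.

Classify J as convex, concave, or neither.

convex

J is quadratic, so its Hessian is the constant matrix H = [[8, -6, 0], [-6, 10, 2], [0, 2, 2]].
Leading principal minors: 8, 44, 56.
All positive ⇒ H ≻ 0 ⇒ convex.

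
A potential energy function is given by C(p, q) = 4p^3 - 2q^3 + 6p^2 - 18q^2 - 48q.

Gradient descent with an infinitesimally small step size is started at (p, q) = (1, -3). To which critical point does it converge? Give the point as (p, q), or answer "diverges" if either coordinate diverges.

C is separable, so gradient descent decouples: p follows -∂C/∂p, q follows -∂C/∂q.
∂C/∂p = 12p(p + 1); at p=1 this is 24, so p decreases.
∂C/∂q = -6(q + 2)(q + 4); at q=-3 this is 6, so q decreases.
p converges to its nearest critical value 0 (a local min of the p-part); q converges to -4. The iterate converges to (0, -4).

(0, -4)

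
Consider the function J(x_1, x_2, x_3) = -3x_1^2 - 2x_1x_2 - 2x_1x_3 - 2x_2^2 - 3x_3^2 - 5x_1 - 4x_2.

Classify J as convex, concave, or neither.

concave

J is quadratic, so its Hessian is the constant matrix H = [[-6, -2, -2], [-2, -4, 0], [-2, 0, -6]].
Leading principal minors: -6, 20, -104.
Signs alternate −, +, − ⇒ H ≺ 0 ⇒ concave.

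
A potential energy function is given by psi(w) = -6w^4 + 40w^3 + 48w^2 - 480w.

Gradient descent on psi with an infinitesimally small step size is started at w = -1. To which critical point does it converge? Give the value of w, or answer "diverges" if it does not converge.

2

psi'(w) = -24(w - 5)(w - 2)(w + 2), so psi'(-1) = -432.
Gradient descent moves in the -psi' direction, i.e. w is increasing.
The nearest critical point in that direction is w = 2, where psi'' = 288 > 0 (a local minimum). The iterate converges there.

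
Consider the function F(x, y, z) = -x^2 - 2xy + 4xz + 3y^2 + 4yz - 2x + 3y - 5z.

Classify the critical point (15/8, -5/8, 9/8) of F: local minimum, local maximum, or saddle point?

The Hessian is constant: H = [[-2, -2, 4], [-2, 6, 4], [4, 4, 0]].
Leading principal minors: Δ₁ = -2, Δ₂ = -16, Δ₃ = -128.
The minors fit neither the all-positive nor the alternating-sign pattern, so H is indefinite: a saddle point.

saddle point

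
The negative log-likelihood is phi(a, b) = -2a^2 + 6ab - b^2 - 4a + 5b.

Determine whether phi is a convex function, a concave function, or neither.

phi is quadratic, so its Hessian is the constant matrix H = [[-4, 6], [6, -2]].
det(H) = -28, tr(H) = -6.
det(H) < 0, so H is indefinite: neither convex nor concave.

neither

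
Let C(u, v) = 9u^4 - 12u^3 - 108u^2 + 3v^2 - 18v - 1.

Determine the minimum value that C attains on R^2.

-595

C(u,v) separates as P(u) + Q(v) − 1, so its minimum is min P + min Q − 1.
P'(u) = 36u(u - 3)(u + 2) vanishes at u ∈ {-2, 0, 3}; Q'(v) = 6v - 18 vanishes at v ∈ {3}.
Local minima of P (where P''>0): P(-2)=-192, P(3)=-567. Local minima of Q: Q(3)=-27.
So the global minimum of C is P(3) + Q(3) − 1 = -567 − 27 − 1 = -595, attained at (3, 3).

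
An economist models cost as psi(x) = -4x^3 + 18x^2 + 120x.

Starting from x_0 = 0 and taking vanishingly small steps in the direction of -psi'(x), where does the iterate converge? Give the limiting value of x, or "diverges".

psi'(x) = -12(x - 5)(x + 2), so psi'(0) = 120.
Gradient descent moves in the -psi' direction, i.e. x is decreasing.
The nearest critical point in that direction is x = -2, where psi'' = 84 > 0 (a local minimum). The iterate converges there.

-2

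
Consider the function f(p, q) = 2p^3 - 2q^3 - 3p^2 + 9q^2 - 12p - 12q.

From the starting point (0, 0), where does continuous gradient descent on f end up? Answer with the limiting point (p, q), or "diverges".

f is separable, so gradient descent decouples: p follows -∂f/∂p, q follows -∂f/∂q.
∂f/∂p = 6(p - 2)(p + 1); at p=0 this is -12, so p increases.
∂f/∂q = -6(q - 2)(q - 1); at q=0 this is -12, so q increases.
p converges to its nearest critical value 2 (a local min of the p-part); q converges to 1. The iterate converges to (2, 1).

(2, 1)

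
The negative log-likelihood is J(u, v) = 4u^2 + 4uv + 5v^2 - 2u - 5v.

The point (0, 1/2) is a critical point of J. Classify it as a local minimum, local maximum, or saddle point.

The Hessian of J is constant: H = [[8, 4], [4, 10]].
det(H) = 8·10 − 4² = 64.
det(H) > 0 and tr(H) = 18 > 0, so H is positive definite and the point is a local minimum.

local minimum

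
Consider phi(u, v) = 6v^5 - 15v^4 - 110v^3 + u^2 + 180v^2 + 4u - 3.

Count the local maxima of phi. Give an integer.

0

phi separates as a function of u plus a function of v, so ∇phi=0 decouples.
∂phi/∂u = 2(u + 2) = 0 at u ∈ {-2}; ∂phi/∂v = 30v(v - 4)(v - 1)(v + 3) = 0 at v ∈ {-3, 0, 1, 4}.
The Hessian is diagonal: diag(phi_uu, phi_vv). Second derivatives: phi_uu(-2)=2; phi_vv(-3)=-2520, phi_vv(0)=360, phi_vv(1)=-360, phi_vv(4)=2520.
Local maxima occur where both diagonal entries negative: none. Count: 0.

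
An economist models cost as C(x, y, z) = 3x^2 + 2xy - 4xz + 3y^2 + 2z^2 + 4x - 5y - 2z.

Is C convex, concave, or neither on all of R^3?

convex

C is quadratic, so its Hessian is the constant matrix H = [[6, 2, -4], [2, 6, 0], [-4, 0, 4]].
Leading principal minors: 6, 32, 32.
All positive ⇒ H ≻ 0 ⇒ convex.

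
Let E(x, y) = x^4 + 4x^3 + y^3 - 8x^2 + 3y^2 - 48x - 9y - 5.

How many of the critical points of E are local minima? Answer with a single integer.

2

E separates as a function of x plus a function of y, so ∇E=0 decouples.
∂E/∂x = 4(x - 2)(x + 2)(x + 3) = 0 at x ∈ {-3, -2, 2}; ∂E/∂y = 3(y - 1)(y + 3) = 0 at y ∈ {-3, 1}.
The Hessian is diagonal: diag(E_xx, E_yy). Second derivatives: E_xx(-3)=20, E_xx(-2)=-16, E_xx(2)=80; E_yy(-3)=-12, E_yy(1)=12.
Local minima occur where both diagonal entries positive: (-3, 1), (2, 1). Count: 2.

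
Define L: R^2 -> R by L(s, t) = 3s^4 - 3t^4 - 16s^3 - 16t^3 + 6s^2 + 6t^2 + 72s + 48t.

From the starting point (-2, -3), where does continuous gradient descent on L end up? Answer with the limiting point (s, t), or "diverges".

L is separable, so gradient descent decouples: s follows -∂L/∂s, t follows -∂L/∂t.
∂L/∂s = 12(s - 3)(s - 2)(s + 1); at s=-2 this is -240, so s increases.
∂L/∂t = -12(t - 1)(t + 1)(t + 4); at t=-3 this is -96, so t increases.
s converges to its nearest critical value -1 (a local min of the s-part); t converges to -1. The iterate converges to (-1, -1).

(-1, -1)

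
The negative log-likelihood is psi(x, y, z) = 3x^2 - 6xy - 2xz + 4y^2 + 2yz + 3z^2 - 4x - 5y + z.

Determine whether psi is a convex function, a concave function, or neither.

convex

psi is quadratic, so its Hessian is the constant matrix H = [[6, -6, -2], [-6, 8, 2], [-2, 2, 6]].
Leading principal minors: 6, 12, 64.
All positive ⇒ H ≻ 0 ⇒ convex.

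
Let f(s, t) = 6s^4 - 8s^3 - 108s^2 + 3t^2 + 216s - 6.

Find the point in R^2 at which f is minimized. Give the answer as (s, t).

(-3, 0)

f(s,t) separates as P(s) + Q(t) − 6, so its minimum is min P + min Q − 6.
P'(s) = 24(s - 3)(s - 1)(s + 3) vanishes at s ∈ {-3, 1, 3}; Q'(t) = 6t vanishes at t ∈ {0}.
Local minima of P (where P''>0): P(-3)=-918, P(3)=-54. Local minima of Q: Q(0)=0.
So the global minimum of f is P(-3) + Q(0) − 6 = -918 + 0 − 6 = -924, attained at (-3, 0).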